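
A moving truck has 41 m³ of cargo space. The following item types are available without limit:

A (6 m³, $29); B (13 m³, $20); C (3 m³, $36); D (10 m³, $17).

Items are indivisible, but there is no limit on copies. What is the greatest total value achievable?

Best value-per-unit is C at 36/3, and filling with it alone uses volume 13×3=39. No mix of the others beats 13×36 = 468.

$468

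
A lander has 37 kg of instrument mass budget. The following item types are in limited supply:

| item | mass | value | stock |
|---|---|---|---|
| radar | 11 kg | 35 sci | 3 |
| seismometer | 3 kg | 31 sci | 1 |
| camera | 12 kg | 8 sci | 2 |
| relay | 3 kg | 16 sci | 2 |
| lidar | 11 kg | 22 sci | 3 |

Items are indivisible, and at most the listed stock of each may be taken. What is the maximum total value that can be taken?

136 sci

Best selections within mass 37 and stock limits:
- 3×radar + 1×seismometer: mass 36, value 136
- 2×radar + 1×seismometer + 2×relay: mass 31, value 133
- 2×radar + 1×seismometer + 1×lidar: mass 36, value 123
Best: 136 sci.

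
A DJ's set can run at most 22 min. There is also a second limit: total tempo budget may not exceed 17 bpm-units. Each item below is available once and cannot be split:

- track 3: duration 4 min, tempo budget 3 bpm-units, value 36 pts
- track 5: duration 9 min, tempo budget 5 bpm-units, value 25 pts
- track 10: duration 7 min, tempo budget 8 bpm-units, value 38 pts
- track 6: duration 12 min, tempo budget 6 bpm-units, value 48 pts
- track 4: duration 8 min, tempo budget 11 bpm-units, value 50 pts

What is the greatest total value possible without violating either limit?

Feasible sets respecting both limits:
- track 3+track 5+track 10: duration 20, tempo budget 16, value 99
- track 6+track 4: duration 20, tempo budget 17, value 98
- track 10+track 6: duration 19, tempo budget 14, value 86
Best: 99 pts.

99 pts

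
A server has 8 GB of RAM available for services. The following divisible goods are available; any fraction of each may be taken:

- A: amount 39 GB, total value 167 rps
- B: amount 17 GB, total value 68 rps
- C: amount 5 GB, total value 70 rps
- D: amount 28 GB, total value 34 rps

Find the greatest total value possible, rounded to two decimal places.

82.85

Take in order of value per unit:
- C (70/5 per unit): all 5 → value 70, running total 70.00
- A (167/39 per unit): 3 of 39 → value 3×167/39 = 12.8462, running total 82.85
Total 82.85.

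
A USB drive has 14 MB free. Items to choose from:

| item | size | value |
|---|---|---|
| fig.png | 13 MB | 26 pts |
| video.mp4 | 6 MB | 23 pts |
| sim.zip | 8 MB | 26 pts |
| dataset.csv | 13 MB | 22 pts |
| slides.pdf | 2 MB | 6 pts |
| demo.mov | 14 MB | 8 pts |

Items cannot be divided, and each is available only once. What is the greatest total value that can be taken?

Check high-value combinations within 14 MB:
- video.mp4+sim.zip: size 6+8=14, value 23+26=49
- sim.zip+slides.pdf: size 8+2=10, value 26+6=32
- video.mp4+slides.pdf: size 6+2=8, value 23+6=29
Best: 49 pts.

49 pts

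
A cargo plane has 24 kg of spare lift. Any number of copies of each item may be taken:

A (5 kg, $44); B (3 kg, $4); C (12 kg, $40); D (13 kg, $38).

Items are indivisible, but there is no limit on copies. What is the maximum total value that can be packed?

Best value-per-unit is A at 44/5; filling with it alone gives 4×44 = 176.
Optimal mix: 4×A + 1×B → weight 23, value 180.

$180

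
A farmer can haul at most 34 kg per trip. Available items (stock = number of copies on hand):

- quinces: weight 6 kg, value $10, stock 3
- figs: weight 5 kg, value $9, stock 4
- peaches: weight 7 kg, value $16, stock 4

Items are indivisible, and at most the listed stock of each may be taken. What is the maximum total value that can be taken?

Best selections within weight 34 and stock limits:
- 1×quinces + 4×peaches: weight 34, value 74
- 1×figs + 4×peaches: weight 33, value 73
- 2×quinces + 3×peaches: weight 33, value 68
- 4×figs + 2×peaches: weight 34, value 68
Best: $74.

$74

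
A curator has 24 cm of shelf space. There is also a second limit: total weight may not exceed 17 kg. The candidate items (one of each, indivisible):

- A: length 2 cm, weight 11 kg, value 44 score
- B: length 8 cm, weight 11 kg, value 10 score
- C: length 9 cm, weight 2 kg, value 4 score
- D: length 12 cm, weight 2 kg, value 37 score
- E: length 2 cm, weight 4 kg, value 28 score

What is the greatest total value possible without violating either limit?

Feasible sets respecting both limits:
- A+D+E: length 16, weight 17, value 109
- A+C+D: length 23, weight 15, value 85
- A+D: length 14, weight 13, value 81
- A+C+E: length 13, weight 17, value 76
Best: 109 score.

109 score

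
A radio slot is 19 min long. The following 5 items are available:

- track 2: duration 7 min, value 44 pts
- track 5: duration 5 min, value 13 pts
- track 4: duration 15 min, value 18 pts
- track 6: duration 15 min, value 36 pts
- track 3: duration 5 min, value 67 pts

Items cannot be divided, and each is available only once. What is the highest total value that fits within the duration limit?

124 pts

Check high-value combinations within 19 min:
- track 2+track 5+track 3: duration 7+5+5=17, value 44+13+67=124
- track 2+track 3: duration 7+5=12, value 44+67=111
- track 5+track 3: duration 5+5=10, value 13+67=80
Best: 124 pts.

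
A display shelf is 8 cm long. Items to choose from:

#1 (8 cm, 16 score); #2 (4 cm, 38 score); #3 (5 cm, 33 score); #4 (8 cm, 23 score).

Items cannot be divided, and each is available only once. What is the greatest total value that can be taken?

Check high-value combinations within 8 cm:
- #2: length 4, value 38
- #3: length 5, value 33
- #4: length 8, value 23
Best: 38 score.

38 score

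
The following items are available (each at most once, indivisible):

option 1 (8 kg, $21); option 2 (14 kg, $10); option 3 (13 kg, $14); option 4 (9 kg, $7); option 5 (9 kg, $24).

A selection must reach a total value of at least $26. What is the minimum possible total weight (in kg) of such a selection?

17

Subsets with value ≥ 26, sorted by total weight:
- option 1+option 5: weight 17, value 45
- option 1+option 4: weight 17, value 28
- option 4+option 5: weight 18, value 31
- option 1+option 3: weight 21, value 35
Minimum weight: 17 kg.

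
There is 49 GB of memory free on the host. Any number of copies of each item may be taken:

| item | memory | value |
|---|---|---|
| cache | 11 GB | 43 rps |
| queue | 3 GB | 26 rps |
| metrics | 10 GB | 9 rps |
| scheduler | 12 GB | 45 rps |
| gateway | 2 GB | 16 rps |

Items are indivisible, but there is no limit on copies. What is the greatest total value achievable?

Best value-per-unit is queue at 26/3; filling with it alone gives 16×26 = 416.
Optimal mix: 15×queue + 2×gateway → memory 49, value 422.

422 rps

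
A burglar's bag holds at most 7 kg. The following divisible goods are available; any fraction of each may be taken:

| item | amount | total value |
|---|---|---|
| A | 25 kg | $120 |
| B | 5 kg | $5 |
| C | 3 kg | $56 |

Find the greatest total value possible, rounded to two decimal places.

75.20

Take in order of value per unit:
- C (56/3 per unit): all 3 → value 56, running total 56.00
- A (120/25 per unit): 4 of 25 → value 4×120/25 = 19.2000, running total 75.20
Total 75.20.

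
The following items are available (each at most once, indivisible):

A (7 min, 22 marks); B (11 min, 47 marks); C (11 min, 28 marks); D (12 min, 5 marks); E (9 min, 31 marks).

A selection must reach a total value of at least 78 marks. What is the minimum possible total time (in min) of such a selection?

20

Subsets with value ≥ 78, sorted by total time:
- B+E: time 20, value 78
- A+B+E: time 27, value 100
Minimum time: 20 min.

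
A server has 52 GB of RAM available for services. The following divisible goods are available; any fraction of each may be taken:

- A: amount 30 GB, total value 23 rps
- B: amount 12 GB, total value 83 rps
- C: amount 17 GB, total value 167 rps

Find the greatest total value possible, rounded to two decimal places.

267.63

Take in order of value per unit:
- C (167/17 per unit): all 17 → value 167, running total 167.00
- B (83/12 per unit): all 12 → value 83, running total 250.00
- A (23/30 per unit): 23 of 30 → value 23×23/30 = 17.6333, running total 267.63
Total 267.63.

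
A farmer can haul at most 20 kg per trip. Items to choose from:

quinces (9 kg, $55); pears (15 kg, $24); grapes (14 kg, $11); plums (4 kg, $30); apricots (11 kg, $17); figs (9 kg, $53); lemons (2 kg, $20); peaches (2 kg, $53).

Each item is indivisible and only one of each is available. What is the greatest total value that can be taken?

Check high-value combinations within 20 kg:
- quinces+figs+peaches: weight 9+9+2=20, value 55+53+53=161
- quinces+plums+lemons+peaches: weight 9+4+2+2=17, value 55+30+20+53=158
- plums+figs+lemons+peaches: weight 4+9+2+2=17, value 30+53+20+53=156
- quinces+plums+peaches: weight 9+4+2=15, value 55+30+53=138
Best: $161.

$161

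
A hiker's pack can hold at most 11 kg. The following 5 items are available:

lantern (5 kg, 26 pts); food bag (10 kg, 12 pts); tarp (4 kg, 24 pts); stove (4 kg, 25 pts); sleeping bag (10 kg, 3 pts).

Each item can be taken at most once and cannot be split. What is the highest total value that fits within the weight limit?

51 pts

Check high-value combinations within 11 kg:
- lantern+stove: weight 5+4=9, value 26+25=51
- lantern+tarp: weight 5+4=9, value 26+24=50
- tarp+stove: weight 4+4=8, value 24+25=49
Best: 51 pts.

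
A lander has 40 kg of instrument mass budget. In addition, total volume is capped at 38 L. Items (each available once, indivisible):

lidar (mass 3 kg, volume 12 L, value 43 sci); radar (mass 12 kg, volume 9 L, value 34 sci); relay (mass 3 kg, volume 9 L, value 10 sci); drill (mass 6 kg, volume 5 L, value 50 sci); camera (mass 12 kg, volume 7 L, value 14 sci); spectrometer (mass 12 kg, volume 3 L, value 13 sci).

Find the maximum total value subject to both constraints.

150 sci

Feasible sets respecting both limits:
- lidar+radar+relay+drill+spectrometer: mass 36, volume 38, value 150
- lidar+radar+drill+camera: mass 33, volume 33, value 141
- lidar+radar+drill+spectrometer: mass 33, volume 29, value 140
Best: 150 sci.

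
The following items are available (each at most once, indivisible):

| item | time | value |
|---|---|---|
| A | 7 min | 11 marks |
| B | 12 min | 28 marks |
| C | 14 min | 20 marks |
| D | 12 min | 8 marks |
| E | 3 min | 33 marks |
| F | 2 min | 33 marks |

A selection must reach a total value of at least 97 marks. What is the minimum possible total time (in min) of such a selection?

24

Subsets with value ≥ 97, sorted by total time:
- A+B+E+F: time 24, value 105
- A+C+E+F: time 26, value 97
- B+D+E+F: time 29, value 102
Minimum time: 24 min.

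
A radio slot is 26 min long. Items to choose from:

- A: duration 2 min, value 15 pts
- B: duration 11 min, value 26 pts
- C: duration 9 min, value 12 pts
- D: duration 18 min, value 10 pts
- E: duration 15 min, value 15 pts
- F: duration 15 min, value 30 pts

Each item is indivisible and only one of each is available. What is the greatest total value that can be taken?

Check high-value combinations within 26 min:
- A+C+F: duration 2+9+15=26, value 15+12+30=57
- B+F: duration 11+15=26, value 26+30=56
- A+B+C: duration 2+11+9=22, value 15+26+12=53
- A+F: duration 2+15=17, value 15+30=45
- C+F: duration 9+15=24, value 12+30=42
Best: 57 pts.

57 pts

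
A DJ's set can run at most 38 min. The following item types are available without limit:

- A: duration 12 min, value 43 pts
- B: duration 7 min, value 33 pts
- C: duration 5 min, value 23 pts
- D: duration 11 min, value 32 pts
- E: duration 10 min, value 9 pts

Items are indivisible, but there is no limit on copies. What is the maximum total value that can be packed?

178 pts

Best value-per-unit is B at 33/7; filling with it alone gives 5×33 = 165.
Optimal mix: 4×B + 2×C → duration 38, value 178.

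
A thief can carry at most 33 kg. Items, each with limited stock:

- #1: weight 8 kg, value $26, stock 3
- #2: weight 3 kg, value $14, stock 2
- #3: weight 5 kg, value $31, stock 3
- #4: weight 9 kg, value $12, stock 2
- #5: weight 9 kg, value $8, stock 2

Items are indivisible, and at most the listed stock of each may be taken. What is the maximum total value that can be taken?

$147

Best selections within weight 33 and stock limits:
- 1×#1 + 2×#2 + 3×#3: weight 29, value 147
- 2×#1 + 3×#3: weight 31, value 145
Best: $147.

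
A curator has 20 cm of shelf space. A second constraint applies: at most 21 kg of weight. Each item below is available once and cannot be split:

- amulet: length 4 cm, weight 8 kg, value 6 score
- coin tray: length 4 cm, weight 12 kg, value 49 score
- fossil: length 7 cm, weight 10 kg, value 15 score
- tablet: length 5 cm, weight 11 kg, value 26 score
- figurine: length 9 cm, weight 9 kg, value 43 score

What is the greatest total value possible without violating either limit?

Feasible sets respecting both limits:
- coin tray+figurine: length 13, weight 21, value 92
- tablet+figurine: length 14, weight 20, value 69
- fossil+figurine: length 16, weight 19, value 58
Best: 92 score.

92 score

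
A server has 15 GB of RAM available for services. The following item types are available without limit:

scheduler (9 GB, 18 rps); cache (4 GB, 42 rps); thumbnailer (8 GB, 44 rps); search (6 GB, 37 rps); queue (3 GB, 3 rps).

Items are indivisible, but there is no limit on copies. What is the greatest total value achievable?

129 rps

Best value-per-unit is cache at 42/4; filling with it alone gives 3×42 = 126.
Optimal mix: 3×cache + 1×queue → memory 15, value 129.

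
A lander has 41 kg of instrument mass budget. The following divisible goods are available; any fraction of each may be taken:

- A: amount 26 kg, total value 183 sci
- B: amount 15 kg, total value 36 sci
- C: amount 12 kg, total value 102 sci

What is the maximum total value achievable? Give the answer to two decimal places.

292.20

Take in order of value per unit:
- C (102/12 per unit): all 12 → value 102, running total 102.00
- A (183/26 per unit): all 26 → value 183, running total 285.00
- B (36/15 per unit): 3 of 15 → value 3×36/15 = 7.2000, running total 292.20
Total 292.20.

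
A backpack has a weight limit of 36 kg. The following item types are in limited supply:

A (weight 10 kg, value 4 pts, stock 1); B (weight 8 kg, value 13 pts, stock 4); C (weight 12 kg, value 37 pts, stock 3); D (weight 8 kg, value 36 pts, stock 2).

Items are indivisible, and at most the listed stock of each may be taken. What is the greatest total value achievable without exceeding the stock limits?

Best selections within weight 36 and stock limits:
- 1×B + 1×C + 2×D: weight 36, value 122
- 3×C: weight 36, value 111
- 2×C + 1×D: weight 32, value 110
- 1×C + 2×D: weight 28, value 109
Best: 122 pts.

122 pts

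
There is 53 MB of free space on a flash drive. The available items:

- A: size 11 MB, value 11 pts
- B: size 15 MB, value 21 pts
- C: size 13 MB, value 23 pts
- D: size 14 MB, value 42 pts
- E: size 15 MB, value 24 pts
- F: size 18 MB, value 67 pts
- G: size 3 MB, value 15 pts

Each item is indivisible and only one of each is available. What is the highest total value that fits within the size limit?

Check high-value combinations within 53 MB:
- D+E+F+G: size 14+15+18+3=50, value 42+24+67+15=148
- C+D+F+G: size 13+14+18+3=48, value 23+42+67+15=147
- B+D+F+G: size 15+14+18+3=50, value 21+42+67+15=145
Best: 148 pts.

148 pts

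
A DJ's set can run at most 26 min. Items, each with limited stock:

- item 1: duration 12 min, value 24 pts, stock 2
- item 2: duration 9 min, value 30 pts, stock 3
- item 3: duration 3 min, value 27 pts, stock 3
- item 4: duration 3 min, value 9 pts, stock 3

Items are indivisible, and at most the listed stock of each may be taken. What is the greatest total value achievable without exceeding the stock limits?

Top feasible selections:
- 1×item 2 + 3×item 3 + 2×item 4: duration 24, value 129
- 1×item 2 + 3×item 3 + 1×item 4: duration 21, value 120
- 2×item 2 + 2×item 3: duration 24, value 114
Best: 129 pts.

129 pts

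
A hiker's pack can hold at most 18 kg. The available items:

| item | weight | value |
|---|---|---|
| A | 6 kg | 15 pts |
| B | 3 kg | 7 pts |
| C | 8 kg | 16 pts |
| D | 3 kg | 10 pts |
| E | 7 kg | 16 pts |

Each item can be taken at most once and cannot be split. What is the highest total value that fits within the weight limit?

42 pts

This is a 0/1 knapsack; check combinations near the capacity.
- C+D+E: weight 8+3+7=18, value 16+10+16=42
- A+D+E: weight 6+3+7=16, value 15+10+16=41
- A+C+D: weight 6+8+3=17, value 15+16+10=41
Best: 42 pts.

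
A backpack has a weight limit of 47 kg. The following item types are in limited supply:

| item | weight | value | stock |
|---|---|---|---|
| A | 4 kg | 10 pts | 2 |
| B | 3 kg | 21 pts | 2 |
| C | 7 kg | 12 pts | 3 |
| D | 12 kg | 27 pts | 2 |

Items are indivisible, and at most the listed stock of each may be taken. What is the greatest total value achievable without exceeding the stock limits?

128 pts

Top feasible selections:
- 2×A + 2×B + 1×C + 2×D: weight 45, value 128
- 2×A + 2×B + 3×C + 1×D: weight 47, value 125
- 2×B + 2×C + 2×D: weight 44, value 120
Best: 128 pts.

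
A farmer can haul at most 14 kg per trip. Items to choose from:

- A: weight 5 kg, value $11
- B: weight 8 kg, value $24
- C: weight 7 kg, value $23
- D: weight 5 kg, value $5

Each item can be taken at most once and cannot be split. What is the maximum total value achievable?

This is a 0/1 knapsack; check combinations near the capacity.
- A+B: weight 5+8=13, value 11+24=35
- A+C: weight 5+7=12, value 11+23=34
- B+D: weight 8+5=13, value 24+5=29
- C+D: weight 7+5=12, value 23+5=28
- B: weight 8, value 24
Best: $35.

$35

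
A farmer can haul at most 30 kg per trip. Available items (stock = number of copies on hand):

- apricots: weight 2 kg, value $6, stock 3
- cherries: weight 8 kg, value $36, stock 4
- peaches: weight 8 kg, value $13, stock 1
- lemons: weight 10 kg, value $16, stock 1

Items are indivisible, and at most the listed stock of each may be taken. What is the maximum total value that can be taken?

Top feasible selections:
- 3×apricots + 3×cherries: weight 30, value 126
- 2×apricots + 3×cherries: weight 28, value 120
Best: $126.

$126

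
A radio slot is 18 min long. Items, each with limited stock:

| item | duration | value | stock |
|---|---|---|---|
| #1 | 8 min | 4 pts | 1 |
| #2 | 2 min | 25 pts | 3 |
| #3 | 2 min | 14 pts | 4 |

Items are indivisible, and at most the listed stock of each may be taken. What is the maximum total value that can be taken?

131 pts

Best selections within duration 18 and stock limits:
- 3×#2 + 4×#3: duration 14, value 131
- 3×#2 + 3×#3: duration 12, value 117
- 1×#1 + 3×#2 + 2×#3: duration 18, value 107
Best: 131 pts.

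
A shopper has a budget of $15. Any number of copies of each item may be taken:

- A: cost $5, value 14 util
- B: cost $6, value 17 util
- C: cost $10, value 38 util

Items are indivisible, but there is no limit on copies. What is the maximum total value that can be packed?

52 util

Best value-per-unit is C at 38/10; filling with it alone gives 1×38 = 38.
Optimal mix: 1×A + 1×C → cost 15, value 52.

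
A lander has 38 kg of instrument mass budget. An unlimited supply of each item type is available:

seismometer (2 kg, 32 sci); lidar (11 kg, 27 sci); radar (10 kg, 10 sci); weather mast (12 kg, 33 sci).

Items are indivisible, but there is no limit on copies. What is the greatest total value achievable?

608 sci

Best value-per-unit is seismometer at 32/2, and filling with it alone uses mass 19×2=38. No mix of the others beats 19×32 = 608.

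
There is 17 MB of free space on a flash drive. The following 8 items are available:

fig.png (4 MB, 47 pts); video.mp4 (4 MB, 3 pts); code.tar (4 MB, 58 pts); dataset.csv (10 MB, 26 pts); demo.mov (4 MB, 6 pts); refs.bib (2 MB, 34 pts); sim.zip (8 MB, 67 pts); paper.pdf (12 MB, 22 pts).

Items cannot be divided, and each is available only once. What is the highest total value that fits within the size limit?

Check high-value combinations within 17 MB:
- fig.png+code.tar+sim.zip: size 4+4+8=16, value 47+58+67=172
- code.tar+refs.bib+sim.zip: size 4+2+8=14, value 58+34+67=159
- fig.png+refs.bib+sim.zip: size 4+2+8=14, value 47+34+67=148
Best: 172 pts.

172 pts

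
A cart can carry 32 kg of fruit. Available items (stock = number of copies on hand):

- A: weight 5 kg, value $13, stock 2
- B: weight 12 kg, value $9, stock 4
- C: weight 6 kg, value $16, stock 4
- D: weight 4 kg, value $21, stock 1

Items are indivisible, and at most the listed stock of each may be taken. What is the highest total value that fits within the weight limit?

$95

Top feasible selections:
- 2×A + 3×C + 1×D: weight 32, value 95
- 4×C + 1×D: weight 28, value 85
Best: $95.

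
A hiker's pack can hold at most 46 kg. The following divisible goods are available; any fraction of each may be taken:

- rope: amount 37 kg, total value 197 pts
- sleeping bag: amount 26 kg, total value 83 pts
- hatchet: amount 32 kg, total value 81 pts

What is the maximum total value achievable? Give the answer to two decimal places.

Take in order of value per unit:
- rope (197/37 per unit): all 37 → value 197, running total 197.00
- sleeping bag (83/26 per unit): 9 of 26 → value 9×83/26 = 28.7308, running total 225.73
Total 225.73.

225.73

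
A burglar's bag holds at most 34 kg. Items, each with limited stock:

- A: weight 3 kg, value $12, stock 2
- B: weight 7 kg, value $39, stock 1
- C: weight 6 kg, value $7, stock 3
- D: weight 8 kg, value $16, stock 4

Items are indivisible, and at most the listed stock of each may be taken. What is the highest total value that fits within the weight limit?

Top feasible selections:
- 1×A + 1×B + 3×D: weight 34, value 99
- 2×A + 1×B + 2×D: weight 29, value 95
- 2×A + 1×B + 2×C + 1×D: weight 33, value 93
- 1×A + 1×B + 1×C + 2×D: weight 32, value 90
Best: $99.

$99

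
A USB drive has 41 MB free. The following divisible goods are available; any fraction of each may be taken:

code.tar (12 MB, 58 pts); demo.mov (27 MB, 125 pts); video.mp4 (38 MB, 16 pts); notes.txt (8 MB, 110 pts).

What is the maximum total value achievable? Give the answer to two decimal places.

Take in order of value per unit:
- notes.txt (110/8 per unit): all 8 → value 110, running total 110.00
- code.tar (58/12 per unit): all 12 → value 58, running total 168.00
- demo.mov (125/27 per unit): 21 of 27 → value 21×125/27 = 97.2222, running total 265.22
Total 265.22.

265.22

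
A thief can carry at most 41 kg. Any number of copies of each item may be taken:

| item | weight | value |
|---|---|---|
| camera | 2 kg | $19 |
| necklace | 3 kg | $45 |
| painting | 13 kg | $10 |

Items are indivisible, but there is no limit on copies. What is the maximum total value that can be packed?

$604

Best value-per-unit is necklace at 45/3; filling with it alone gives 13×45 = 585.
Optimal mix: 1×camera + 13×necklace → weight 41, value 604.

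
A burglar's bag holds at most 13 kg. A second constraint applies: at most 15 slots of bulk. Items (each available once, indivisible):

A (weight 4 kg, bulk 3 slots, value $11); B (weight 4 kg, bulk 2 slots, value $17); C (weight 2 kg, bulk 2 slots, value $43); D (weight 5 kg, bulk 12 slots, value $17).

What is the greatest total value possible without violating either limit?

Feasible sets respecting both limits:
- A+B+C: weight 10, bulk 7, value 71
- B+C: weight 6, bulk 4, value 60
- C+D: weight 7, bulk 14, value 60
Best: $71.

$71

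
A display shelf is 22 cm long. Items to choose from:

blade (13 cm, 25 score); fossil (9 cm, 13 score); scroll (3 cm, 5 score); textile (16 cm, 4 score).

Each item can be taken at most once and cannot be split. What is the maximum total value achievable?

Check high-value combinations within 22 cm:
- blade+fossil: length 13+9=22, value 25+13=38
- blade+scroll: length 13+3=16, value 25+5=30
- blade: length 13, value 25
Best: 38 score.

38 score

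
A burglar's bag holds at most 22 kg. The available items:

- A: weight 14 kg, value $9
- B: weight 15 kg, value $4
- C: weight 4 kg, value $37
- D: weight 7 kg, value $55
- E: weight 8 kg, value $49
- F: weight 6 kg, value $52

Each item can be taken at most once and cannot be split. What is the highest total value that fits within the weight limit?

Check high-value combinations within 22 kg:
- D+E+F: weight 7+8+6=21, value 55+49+52=156
- C+D+F: weight 4+7+6=17, value 37+55+52=144
- C+D+E: weight 4+7+8=19, value 37+55+49=141
Best: $156.

$156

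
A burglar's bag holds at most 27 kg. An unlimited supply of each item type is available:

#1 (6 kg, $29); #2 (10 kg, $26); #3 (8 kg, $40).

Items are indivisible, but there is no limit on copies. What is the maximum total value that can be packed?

$127

Best value-per-unit is #3 at 40/8; filling with it alone gives 3×40 = 120.
Optimal mix: 3×#1 + 1×#3 → weight 26, value 127.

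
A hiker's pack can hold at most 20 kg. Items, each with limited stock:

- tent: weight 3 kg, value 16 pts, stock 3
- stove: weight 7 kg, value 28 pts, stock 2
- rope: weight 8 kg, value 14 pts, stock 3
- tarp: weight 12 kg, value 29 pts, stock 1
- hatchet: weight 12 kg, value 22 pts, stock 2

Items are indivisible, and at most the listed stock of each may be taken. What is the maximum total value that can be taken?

88 pts

Best selections within weight 20 and stock limits:
- 2×tent + 2×stove: weight 20, value 88
- 3×tent + 1×stove: weight 16, value 76
- 1×tent + 2×stove: weight 17, value 72
Best: 88 pts.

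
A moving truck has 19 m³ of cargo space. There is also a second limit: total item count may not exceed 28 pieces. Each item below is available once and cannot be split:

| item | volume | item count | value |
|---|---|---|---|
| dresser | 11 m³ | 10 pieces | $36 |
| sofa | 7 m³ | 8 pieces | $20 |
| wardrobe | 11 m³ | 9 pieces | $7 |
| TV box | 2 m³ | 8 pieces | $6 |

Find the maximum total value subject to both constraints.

$56

Feasible sets respecting both limits:
- dresser+sofa: volume 18, item count 18, value 56
- dresser+TV box: volume 13, item count 18, value 42
- dresser: volume 11, item count 10, value 36
- sofa+wardrobe: volume 18, item count 17, value 27
Best: $56.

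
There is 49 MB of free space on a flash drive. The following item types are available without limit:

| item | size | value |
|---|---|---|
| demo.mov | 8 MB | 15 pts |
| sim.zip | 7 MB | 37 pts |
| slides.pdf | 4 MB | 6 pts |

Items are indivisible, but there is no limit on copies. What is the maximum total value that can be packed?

Best value-per-unit is sim.zip at 37/7, and filling with it alone uses size 7×7=49. No mix of the others beats 7×37 = 259.

259 pts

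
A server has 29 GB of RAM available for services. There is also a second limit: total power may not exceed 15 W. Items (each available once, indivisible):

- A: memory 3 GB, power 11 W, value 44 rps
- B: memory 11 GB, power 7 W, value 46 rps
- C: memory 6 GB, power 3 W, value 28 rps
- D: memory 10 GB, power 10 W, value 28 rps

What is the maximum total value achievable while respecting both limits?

74 rps

Feasible sets respecting both limits:
- B+C: memory 17, power 10, value 74
- A+C: memory 9, power 14, value 72
- C+D: memory 16, power 13, value 56
- B: memory 11, power 7, value 46
Best: 74 rps.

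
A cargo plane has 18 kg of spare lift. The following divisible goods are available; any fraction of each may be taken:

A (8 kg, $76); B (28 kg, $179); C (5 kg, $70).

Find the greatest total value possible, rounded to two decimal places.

177.96

Take in order of value per unit:
- C (70/5 per unit): all 5 → value 70, running total 70.00
- A (76/8 per unit): all 8 → value 76, running total 146.00
- B (179/28 per unit): 5 of 28 → value 5×179/28 = 31.9643, running total 177.96
Total 177.96.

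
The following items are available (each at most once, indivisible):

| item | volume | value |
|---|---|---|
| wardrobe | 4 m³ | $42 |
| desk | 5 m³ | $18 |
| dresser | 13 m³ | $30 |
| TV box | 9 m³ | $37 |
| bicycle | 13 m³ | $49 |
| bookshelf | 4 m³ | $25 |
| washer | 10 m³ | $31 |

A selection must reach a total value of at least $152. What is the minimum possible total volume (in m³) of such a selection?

Subsets with value ≥ 152, sorted by total volume:
- wardrobe+TV box+bicycle+bookshelf: volume 30, value 153
- wardrobe+desk+TV box+bookshelf+washer: volume 32, value 153
- wardrobe+desk+TV box+bicycle+bookshelf: volume 35, value 171
Minimum volume: 30 m³.

30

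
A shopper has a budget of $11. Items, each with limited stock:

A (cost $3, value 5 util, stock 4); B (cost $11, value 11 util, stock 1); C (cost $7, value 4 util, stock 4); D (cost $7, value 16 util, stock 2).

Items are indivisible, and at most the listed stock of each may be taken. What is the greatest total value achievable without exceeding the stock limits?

Top feasible selections:
- 1×A + 1×D: cost 10, value 21
- 1×D: cost 7, value 16
- 3×A: cost 9, value 15
Best: 21 util.

21 util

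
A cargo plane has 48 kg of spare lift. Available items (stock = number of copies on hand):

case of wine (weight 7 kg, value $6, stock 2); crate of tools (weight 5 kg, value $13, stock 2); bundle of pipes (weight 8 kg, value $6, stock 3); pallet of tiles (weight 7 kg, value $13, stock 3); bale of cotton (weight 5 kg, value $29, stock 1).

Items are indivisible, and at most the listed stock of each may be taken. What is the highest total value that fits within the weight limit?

$100

Best selections within weight 48 and stock limits:
- 1×case of wine + 2×crate of tools + 3×pallet of tiles + 1×bale of cotton: weight 43, value 100
- 2×crate of tools + 1×bundle of pipes + 3×pallet of tiles + 1×bale of cotton: weight 44, value 100
- 2×crate of tools + 3×pallet of tiles + 1×bale of cotton: weight 36, value 94
Best: $100.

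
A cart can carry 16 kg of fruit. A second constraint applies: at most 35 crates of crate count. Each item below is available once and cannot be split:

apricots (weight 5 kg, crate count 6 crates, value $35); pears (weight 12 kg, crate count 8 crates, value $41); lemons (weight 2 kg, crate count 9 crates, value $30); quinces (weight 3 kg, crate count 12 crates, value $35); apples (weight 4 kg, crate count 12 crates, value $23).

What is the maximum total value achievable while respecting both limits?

Feasible sets respecting both limits:
- apricots+lemons+quinces: weight 10, crate count 27, value 100
- apricots+quinces+apples: weight 12, crate count 30, value 93
- apricots+lemons+apples: weight 11, crate count 27, value 88
Best: $100.

$100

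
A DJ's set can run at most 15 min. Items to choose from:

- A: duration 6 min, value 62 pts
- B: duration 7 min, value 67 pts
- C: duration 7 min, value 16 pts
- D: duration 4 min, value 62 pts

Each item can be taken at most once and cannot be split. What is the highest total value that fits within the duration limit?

Check high-value combinations within 15 min:
- B+D: duration 7+4=11, value 67+62=129
- A+B: duration 6+7=13, value 62+67=129
- A+D: duration 6+4=10, value 62+62=124
Best: 129 pts.

129 pts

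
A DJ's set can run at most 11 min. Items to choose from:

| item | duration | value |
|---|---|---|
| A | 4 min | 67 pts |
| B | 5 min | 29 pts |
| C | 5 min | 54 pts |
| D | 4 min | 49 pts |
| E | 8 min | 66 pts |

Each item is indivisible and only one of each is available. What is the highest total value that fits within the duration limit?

This is a 0/1 knapsack; check combinations near the capacity.
- A+C: duration 4+5=9, value 67+54=121
- A+D: duration 4+4=8, value 67+49=116
- C+D: duration 5+4=9, value 54+49=103
- A+B: duration 4+5=9, value 67+29=96
Best: 121 pts.

121 pts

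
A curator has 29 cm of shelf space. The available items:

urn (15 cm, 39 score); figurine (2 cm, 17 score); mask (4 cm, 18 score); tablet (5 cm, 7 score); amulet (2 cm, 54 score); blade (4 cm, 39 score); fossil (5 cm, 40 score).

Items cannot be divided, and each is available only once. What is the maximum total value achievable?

Check high-value combinations within 29 cm:
- urn+figurine+amulet+blade+fossil: length 15+2+2+4+5=28, value 39+17+54+39+40=189
- figurine+mask+tablet+amulet+blade+fossil: length 2+4+5+2+4+5=22, value 17+18+7+54+39+40=175
- urn+amulet+blade+fossil: length 15+2+4+5=26, value 39+54+39+40=172
- figurine+mask+amulet+blade+fossil: length 2+4+2+4+5=17, value 17+18+54+39+40=168
Best: 189 score.

189 score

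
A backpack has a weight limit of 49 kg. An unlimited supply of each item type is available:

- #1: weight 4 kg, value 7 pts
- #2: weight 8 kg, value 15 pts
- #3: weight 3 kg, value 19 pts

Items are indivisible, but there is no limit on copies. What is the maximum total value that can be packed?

Best value-per-unit is #3 at 19/3, and filling with it alone uses weight 16×3=48. No mix of the others beats 16×19 = 304.

304 pts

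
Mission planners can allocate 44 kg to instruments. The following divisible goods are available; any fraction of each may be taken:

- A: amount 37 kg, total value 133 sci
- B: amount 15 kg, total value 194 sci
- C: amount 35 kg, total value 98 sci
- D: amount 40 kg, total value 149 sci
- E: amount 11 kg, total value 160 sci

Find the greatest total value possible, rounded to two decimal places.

Take in order of value per unit:
- E (160/11 per unit): all 11 → value 160, running total 160.00
- B (194/15 per unit): all 15 → value 194, running total 354.00
- D (149/40 per unit): 18 of 40 → value 18×149/40 = 67.0500, running total 421.05
Total 421.05.

421.05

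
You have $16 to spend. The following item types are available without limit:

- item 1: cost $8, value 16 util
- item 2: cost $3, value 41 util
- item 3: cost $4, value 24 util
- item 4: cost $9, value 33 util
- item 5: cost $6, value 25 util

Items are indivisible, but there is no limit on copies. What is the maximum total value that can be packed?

205 util

Best value-per-unit is item 2 at 41/3, and filling with it alone uses cost 5×3=15. No mix of the others beats 5×41 = 205.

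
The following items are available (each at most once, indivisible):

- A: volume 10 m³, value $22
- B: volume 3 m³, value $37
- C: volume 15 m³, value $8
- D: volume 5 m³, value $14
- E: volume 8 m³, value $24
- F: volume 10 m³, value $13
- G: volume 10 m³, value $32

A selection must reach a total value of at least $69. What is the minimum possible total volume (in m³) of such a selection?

13

Subsets with value ≥ 69, sorted by total volume:
- B+G: volume 13, value 69
- B+D+E: volume 16, value 75
Minimum volume: 13 m³.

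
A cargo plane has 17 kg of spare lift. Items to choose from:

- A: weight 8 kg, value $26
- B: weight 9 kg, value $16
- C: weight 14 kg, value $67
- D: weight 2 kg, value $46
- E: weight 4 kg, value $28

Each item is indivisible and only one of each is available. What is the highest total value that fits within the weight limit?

$113

Check high-value combinations within 17 kg:
- C+D: weight 14+2=16, value 67+46=113
- A+D+E: weight 8+2+4=14, value 26+46+28=100
- B+D+E: weight 9+2+4=15, value 16+46+28=90
- D+E: weight 2+4=6, value 46+28=74
- A+D: weight 8+2=10, value 26+46=72
Best: $113.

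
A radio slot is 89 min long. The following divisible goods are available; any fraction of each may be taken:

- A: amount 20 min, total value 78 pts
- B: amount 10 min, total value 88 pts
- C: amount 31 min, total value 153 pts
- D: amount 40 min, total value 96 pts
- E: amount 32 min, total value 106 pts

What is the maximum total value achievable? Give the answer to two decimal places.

411.75

Take in order of value per unit:
- B (88/10 per unit): all 10 → value 88, running total 88.00
- C (153/31 per unit): all 31 → value 153, running total 241.00
- A (78/20 per unit): all 20 → value 78, running total 319.00
- E (106/32 per unit): 28 of 32 → value 28×106/32 = 92.7500, running total 411.75
Total 411.75.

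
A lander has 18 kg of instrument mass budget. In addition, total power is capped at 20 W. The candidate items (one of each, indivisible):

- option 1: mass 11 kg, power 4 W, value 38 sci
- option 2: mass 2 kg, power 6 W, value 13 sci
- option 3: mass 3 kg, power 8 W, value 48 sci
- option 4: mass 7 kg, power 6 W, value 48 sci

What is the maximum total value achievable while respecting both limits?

109 sci

Feasible sets respecting both limits:
- option 2+option 3+option 4: mass 12, power 20, value 109
- option 1+option 2+option 3: mass 16, power 18, value 99
- option 3+option 4: mass 10, power 14, value 96
Best: 109 sci.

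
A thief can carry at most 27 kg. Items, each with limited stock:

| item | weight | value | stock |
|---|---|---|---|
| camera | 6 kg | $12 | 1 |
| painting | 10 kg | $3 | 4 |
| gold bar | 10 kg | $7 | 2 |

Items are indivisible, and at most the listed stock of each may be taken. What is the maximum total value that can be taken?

$26

Top feasible selections:
- 1×camera + 2×gold bar: weight 26, value 26
- 1×camera + 1×painting + 1×gold bar: weight 26, value 22
Best: $26.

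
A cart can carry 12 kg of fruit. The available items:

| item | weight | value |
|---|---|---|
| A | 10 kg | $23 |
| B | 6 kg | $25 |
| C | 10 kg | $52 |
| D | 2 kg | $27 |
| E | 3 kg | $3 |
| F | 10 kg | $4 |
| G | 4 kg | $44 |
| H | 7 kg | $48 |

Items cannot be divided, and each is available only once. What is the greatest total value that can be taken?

Check high-value combinations within 12 kg:
- B+D+G: weight 6+2+4=12, value 25+27+44=96
- G+H: weight 4+7=11, value 44+48=92
- C+D: weight 10+2=12, value 52+27=79
- D+E+H: weight 2+3+7=12, value 27+3+48=78
Best: $96.

$96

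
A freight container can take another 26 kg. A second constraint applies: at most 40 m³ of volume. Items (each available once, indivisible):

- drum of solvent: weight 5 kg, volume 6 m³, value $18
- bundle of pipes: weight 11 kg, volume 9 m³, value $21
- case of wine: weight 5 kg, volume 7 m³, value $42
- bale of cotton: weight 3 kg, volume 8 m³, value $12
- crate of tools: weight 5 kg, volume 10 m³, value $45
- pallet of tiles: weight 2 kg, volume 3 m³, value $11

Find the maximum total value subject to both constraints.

Feasible sets respecting both limits:
- bundle of pipes+case of wine+bale of cotton+crate of tools+pallet of tiles: weight 26, volume 37, value 131
- drum of solvent+case of wine+bale of cotton+crate of tools+pallet of tiles: weight 20, volume 34, value 128
- drum of solvent+bundle of pipes+case of wine+crate of tools: weight 26, volume 32, value 126
- bundle of pipes+case of wine+bale of cotton+crate of tools: weight 24, volume 34, value 120
Best: $131.

$131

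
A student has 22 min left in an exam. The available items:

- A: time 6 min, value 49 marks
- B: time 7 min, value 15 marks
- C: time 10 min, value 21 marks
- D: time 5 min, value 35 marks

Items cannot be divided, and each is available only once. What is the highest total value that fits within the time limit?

105 marks

Check high-value combinations within 22 min:
- A+C+D: time 6+10+5=21, value 49+21+35=105
- A+B+D: time 6+7+5=18, value 49+15+35=99
- A+D: time 6+5=11, value 49+35=84
Best: 105 marks.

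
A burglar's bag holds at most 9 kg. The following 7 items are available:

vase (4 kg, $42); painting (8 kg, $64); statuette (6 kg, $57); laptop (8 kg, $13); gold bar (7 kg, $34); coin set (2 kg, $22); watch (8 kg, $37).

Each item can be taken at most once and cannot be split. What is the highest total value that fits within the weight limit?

Check high-value combinations within 9 kg:
- statuette+coin set: weight 6+2=8, value 57+22=79
- vase+coin set: weight 4+2=6, value 42+22=64
- painting: weight 8, value 64
Best: $79.

$79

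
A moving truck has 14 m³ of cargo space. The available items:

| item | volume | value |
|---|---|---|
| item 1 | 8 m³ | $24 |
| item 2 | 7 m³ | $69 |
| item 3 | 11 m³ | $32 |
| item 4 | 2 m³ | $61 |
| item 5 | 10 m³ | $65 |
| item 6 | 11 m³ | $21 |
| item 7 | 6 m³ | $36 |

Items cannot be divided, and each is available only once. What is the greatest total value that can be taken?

This is a 0/1 knapsack; check combinations near the capacity.
- item 2+item 4: volume 7+2=9, value 69+61=130
- item 4+item 5: volume 2+10=12, value 61+65=126
- item 2+item 7: volume 7+6=13, value 69+36=105
- item 4+item 7: volume 2+6=8, value 61+36=97
Best: $130.

$130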